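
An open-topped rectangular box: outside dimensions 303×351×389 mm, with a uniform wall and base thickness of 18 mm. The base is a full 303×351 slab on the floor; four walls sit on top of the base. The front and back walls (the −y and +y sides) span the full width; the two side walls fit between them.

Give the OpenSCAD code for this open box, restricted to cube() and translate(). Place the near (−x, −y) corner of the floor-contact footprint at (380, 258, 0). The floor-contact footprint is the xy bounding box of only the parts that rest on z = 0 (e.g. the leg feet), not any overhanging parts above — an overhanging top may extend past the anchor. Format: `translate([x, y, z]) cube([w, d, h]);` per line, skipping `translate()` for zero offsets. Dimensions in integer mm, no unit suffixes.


translate([380, 258, 0]) cube([303, 351, 18]);
translate([380, 258, 18]) cube([303, 18, 371]);
translate([380, 591, 18]) cube([303, 18, 371]);
translate([380, 276, 18]) cube([18, 315, 371]);
translate([665, 276, 18]) cube([18, 315, 371]);


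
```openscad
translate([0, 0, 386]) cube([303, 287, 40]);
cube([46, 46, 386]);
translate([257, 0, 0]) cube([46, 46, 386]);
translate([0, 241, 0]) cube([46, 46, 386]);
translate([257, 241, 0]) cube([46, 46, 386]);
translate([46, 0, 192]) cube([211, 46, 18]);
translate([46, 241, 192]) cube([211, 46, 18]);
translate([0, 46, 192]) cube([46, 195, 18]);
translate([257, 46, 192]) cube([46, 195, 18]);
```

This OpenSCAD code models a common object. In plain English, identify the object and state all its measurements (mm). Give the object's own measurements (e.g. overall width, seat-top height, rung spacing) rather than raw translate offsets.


A simple wooden stool: a rectangular seat 303 mm (x) by 287 mm (y), 40 mm thick, top face at z = 426 mm, on four square legs, each 46×46 mm in cross-section. The legs rest on z = 0, each flush with a corner of the seat. Four stretchers, 46 mm wide and 18 mm tall, connect adjacent legs with their undersides at z = 192 mm, each running between the inner faces of the legs it joins and aligned with the legs' outer faces on the other axis.


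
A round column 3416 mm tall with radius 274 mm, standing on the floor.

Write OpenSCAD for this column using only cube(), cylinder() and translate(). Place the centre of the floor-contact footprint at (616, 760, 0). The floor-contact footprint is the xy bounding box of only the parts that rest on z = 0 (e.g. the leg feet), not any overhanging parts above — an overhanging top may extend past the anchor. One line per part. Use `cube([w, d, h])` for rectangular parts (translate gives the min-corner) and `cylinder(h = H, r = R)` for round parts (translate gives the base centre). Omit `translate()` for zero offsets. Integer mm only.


translate([616, 760, 0]) cylinder(h = 3416, r = 274);


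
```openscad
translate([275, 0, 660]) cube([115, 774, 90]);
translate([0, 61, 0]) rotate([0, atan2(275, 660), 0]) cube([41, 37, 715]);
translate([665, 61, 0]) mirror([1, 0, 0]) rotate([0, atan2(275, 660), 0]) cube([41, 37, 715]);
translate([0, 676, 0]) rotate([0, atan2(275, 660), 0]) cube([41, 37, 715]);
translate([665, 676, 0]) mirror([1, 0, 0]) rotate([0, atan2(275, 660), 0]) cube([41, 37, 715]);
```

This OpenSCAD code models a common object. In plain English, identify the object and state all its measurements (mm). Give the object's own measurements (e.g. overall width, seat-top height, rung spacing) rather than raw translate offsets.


A sawhorse. A 115×774×90 mm beam (x, y, z) sits on two A-frame leg pairs. Each pair is two raked legs of 41×37 mm section (37 mm along y) splaying symmetrically in x. Each leg rises 660 mm vertically over 275 mm of horizontal reach and is 715 mm long along its own axis. Every leg's outer bottom edge rests on the floor and its outer top edge meets a bottom edge of the beam — the left legs (tilting toward +x) meet the beam's −x bottom edge, the right legs (their mirror images, tilting toward −x) meet its +x bottom edge — so the leg tops tuck under the beam, the beam's underside is 660 mm above the floor, and the feet are 665 mm apart outside-to-outside with the beam centred between them. The two leg pairs are set in 61 mm from either end of the beam.


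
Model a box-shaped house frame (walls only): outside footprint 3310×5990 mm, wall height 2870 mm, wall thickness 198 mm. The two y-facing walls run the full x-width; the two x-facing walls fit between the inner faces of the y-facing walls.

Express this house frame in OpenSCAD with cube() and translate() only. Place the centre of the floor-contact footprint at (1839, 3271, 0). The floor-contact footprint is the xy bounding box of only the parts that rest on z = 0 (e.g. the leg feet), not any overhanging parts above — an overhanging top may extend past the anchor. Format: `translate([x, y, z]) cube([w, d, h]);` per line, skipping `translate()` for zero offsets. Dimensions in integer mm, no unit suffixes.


translate([184, 276, 0]) cube([3310, 198, 2870]);
translate([184, 6068, 0]) cube([3310, 198, 2870]);
translate([184, 474, 0]) cube([198, 5594, 2870]);
translate([3296, 474, 0]) cube([198, 5594, 2870]);


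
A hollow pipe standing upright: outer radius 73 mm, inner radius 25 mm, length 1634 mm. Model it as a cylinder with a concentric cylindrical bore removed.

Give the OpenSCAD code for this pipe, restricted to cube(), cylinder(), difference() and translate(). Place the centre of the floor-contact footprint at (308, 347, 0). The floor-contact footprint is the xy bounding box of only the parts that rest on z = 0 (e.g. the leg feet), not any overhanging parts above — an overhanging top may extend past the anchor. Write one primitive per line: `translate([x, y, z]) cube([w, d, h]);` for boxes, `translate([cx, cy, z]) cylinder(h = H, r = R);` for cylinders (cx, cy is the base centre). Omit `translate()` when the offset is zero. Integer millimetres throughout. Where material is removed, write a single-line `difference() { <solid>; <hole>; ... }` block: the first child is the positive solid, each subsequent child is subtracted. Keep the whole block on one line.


difference() { translate([308, 347, 0]) cylinder(h = 1634, r = 73); translate([308, 347, 0]) cylinder(h = 1634, r = 25); }


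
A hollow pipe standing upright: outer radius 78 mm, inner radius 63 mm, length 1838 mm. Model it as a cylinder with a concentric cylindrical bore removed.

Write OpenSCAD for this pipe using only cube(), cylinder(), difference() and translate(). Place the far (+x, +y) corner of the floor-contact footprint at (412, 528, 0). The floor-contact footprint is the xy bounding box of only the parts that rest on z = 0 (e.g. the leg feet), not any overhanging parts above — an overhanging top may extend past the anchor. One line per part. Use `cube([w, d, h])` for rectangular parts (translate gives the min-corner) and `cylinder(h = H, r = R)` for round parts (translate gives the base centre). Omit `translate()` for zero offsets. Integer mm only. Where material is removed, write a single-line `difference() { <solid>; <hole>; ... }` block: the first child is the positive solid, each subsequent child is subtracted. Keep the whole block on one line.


difference() { translate([334, 450, 0]) cylinder(h = 1838, r = 78); translate([334, 450, 0]) cylinder(h = 1838, r = 63); }


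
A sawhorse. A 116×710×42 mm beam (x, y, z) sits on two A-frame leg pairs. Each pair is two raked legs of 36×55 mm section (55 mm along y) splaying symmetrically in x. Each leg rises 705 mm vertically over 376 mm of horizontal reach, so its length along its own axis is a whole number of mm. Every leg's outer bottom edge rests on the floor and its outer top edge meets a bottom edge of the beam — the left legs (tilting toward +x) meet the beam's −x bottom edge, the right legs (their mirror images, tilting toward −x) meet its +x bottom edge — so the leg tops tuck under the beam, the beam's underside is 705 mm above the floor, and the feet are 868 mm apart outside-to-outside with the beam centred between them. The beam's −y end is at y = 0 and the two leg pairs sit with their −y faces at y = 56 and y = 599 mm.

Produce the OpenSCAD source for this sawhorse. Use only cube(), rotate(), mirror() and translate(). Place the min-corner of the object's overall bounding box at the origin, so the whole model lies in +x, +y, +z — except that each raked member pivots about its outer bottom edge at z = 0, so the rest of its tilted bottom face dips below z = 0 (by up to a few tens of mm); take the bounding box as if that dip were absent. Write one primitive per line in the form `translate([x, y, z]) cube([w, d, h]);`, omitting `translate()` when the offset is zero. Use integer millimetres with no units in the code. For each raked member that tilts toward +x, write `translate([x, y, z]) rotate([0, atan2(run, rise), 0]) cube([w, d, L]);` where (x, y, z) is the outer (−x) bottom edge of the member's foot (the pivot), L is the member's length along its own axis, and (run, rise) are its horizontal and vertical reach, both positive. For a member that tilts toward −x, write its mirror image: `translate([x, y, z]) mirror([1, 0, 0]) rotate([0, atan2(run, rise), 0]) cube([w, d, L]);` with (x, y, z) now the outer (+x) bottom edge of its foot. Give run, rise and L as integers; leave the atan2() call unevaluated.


translate([376, 0, 705]) cube([116, 710, 42]);
translate([0, 56, 0]) rotate([0, atan2(376, 705), 0]) cube([36, 55, 799]);
translate([868, 56, 0]) mirror([1, 0, 0]) rotate([0, atan2(376, 705), 0]) cube([36, 55, 799]);
translate([0, 599, 0]) rotate([0, atan2(376, 705), 0]) cube([36, 55, 799]);
translate([868, 599, 0]) mirror([1, 0, 0]) rotate([0, atan2(376, 705), 0]) cube([36, 55, 799]);


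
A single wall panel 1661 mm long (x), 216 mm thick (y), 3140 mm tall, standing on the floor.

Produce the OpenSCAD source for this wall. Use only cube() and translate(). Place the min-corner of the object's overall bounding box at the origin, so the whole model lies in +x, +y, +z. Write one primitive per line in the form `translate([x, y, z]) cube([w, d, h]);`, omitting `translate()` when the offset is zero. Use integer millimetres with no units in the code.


cube([1661, 216, 3140]);


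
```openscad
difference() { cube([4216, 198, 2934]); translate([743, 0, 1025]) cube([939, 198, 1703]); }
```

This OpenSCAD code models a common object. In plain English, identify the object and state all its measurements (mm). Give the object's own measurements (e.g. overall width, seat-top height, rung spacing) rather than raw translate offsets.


A wall 4216 mm long (x), 198 mm thick (y), 2934 mm tall, with a rectangular window opening cut through it. The opening is 939 mm wide and 1703 mm tall; its sill is at z = 1025 mm and its near (−x) edge is 743 mm from the wall's −x end. The opening passes through the full wall thickness.


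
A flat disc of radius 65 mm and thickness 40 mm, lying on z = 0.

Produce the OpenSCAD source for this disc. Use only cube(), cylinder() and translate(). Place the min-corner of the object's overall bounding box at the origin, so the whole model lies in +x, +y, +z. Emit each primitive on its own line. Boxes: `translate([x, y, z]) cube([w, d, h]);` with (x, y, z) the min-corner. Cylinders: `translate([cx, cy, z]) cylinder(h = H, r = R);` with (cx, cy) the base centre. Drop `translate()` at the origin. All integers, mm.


translate([65, 65, 0]) cylinder(h = 40, r = 65);


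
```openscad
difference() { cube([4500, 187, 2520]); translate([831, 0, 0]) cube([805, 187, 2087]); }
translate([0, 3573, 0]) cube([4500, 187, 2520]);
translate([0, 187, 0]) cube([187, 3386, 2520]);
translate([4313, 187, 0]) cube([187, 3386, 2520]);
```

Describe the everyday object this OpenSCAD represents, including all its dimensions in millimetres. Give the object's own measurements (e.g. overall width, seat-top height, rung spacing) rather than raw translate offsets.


A single room: four walls, each 2520 mm tall and 187 mm thick, enclosing an outside footprint 4500×3760 mm (x × y), no floor or roof. The front and back walls (−y and +y sides) run the full x-width; the side walls fit between their inner faces. A door opening 805 mm wide and 2087 mm tall is cut through the front wall from the floor up, its −x edge 831 mm from the wall's −x end.


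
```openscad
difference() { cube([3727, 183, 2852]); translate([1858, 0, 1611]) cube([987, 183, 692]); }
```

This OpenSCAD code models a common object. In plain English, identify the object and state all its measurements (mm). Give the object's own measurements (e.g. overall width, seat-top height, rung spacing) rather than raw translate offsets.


A wall 3727 mm long (x), 183 mm thick (y), 2852 mm tall, with a rectangular window opening cut through it. The opening is 987 mm wide and 692 mm tall; its sill is at z = 1611 mm and its near (−x) edge is 1858 mm from the wall's −x end. The opening passes through the full wall thickness.


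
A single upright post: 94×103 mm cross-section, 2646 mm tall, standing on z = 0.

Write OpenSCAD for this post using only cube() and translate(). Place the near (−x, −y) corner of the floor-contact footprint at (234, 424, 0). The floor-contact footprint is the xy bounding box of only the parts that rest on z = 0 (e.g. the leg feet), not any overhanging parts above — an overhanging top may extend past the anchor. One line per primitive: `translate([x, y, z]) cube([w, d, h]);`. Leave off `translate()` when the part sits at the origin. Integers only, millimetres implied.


translate([234, 424, 0]) cube([94, 103, 2646]);


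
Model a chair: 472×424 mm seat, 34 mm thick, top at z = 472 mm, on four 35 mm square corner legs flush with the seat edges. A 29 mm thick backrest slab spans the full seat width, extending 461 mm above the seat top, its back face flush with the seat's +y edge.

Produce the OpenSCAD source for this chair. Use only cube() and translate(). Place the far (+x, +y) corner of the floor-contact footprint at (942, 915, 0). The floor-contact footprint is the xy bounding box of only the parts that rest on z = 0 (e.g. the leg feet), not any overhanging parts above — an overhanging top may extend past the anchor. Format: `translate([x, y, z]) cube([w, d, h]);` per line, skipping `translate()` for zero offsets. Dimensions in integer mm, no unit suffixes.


translate([470, 491, 438]) cube([472, 424, 34]);
translate([470, 491, 0]) cube([35, 35, 438]);
translate([907, 491, 0]) cube([35, 35, 438]);
translate([470, 880, 0]) cube([35, 35, 438]);
translate([907, 880, 0]) cube([35, 35, 438]);
translate([470, 886, 472]) cube([472, 29, 461]);


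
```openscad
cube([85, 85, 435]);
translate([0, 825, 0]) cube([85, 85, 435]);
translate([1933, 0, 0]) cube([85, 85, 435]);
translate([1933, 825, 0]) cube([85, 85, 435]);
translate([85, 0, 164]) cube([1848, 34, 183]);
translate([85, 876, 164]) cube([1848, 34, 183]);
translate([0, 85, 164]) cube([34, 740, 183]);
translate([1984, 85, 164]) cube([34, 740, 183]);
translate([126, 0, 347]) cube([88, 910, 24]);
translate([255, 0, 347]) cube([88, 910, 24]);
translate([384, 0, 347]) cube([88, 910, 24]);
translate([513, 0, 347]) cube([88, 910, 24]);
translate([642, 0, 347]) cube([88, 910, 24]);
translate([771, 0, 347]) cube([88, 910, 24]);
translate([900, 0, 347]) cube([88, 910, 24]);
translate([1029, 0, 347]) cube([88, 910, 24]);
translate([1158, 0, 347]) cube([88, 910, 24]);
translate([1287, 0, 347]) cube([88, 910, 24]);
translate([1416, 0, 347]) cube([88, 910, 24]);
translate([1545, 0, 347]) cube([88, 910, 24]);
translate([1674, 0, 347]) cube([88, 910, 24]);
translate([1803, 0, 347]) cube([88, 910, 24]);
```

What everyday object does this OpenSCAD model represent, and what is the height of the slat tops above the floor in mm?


A bed frame. The slat-top height is 371 mm.

Four posts, four rails, and a row of slats — a bed frame. Slats sit on the rails at z = 164 + 183 = 347; with slat thickness 24, the top is 371 mm.


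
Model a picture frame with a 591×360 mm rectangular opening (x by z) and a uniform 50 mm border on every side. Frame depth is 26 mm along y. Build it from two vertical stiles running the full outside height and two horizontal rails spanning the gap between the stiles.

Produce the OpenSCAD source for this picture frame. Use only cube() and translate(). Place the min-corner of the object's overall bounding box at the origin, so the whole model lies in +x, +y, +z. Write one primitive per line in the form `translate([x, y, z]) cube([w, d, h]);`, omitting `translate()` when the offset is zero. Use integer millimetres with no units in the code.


cube([50, 26, 460]);
translate([641, 0, 0]) cube([50, 26, 460]);
translate([50, 0, 0]) cube([591, 26, 50]);
translate([50, 0, 410]) cube([591, 26, 50]);


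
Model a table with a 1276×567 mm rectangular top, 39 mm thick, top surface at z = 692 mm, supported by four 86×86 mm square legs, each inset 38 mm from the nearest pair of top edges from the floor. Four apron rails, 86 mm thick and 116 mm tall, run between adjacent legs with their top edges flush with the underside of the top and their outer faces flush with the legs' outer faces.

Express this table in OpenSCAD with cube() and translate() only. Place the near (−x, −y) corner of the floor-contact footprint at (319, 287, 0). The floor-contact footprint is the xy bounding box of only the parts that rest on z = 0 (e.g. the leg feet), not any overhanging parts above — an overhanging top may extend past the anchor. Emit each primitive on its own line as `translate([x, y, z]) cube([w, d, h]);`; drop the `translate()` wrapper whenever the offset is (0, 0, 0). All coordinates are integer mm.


// leg_h = 692 - 39 = 653
// apron z = 653 - 116 = 537
translate([281, 249, 653]) cube([1276, 567, 39]);
translate([319, 287, 0]) cube([86, 86, 653]);
translate([1433, 287, 0]) cube([86, 86, 653]);
translate([319, 692, 0]) cube([86, 86, 653]);
translate([1433, 692, 0]) cube([86, 86, 653]);
translate([405, 287, 537]) cube([1028, 86, 116]);
translate([405, 692, 537]) cube([1028, 86, 116]);
translate([319, 373, 537]) cube([86, 319, 116]);
translate([1433, 373, 537]) cube([86, 319, 116]);


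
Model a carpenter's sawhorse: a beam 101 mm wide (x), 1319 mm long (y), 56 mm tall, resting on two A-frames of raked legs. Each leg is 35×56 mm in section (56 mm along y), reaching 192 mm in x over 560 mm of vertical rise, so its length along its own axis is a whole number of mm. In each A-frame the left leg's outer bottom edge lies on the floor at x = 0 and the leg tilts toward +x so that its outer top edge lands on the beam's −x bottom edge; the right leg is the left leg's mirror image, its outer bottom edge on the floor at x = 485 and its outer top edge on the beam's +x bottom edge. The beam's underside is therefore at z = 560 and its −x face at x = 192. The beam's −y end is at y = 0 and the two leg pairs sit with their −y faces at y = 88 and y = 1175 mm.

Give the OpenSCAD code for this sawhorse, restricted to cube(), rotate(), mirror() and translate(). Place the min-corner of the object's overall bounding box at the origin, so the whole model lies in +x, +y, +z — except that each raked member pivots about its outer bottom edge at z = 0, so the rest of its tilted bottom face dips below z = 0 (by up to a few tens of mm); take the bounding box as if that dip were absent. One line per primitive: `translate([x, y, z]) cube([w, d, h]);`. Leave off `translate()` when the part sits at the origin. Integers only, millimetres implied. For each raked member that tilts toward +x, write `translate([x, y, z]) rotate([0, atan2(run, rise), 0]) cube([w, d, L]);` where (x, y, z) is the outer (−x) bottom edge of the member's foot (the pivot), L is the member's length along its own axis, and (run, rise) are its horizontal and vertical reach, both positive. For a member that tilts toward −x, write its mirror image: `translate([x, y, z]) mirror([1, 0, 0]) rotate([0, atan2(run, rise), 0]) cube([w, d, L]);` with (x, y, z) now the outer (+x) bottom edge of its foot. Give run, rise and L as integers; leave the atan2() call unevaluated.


// leg length = √(192² + 560²) = 592
// right-leg outer foot x = 2·192 + 101 = 485
// beam min-corner = (192, 0, 560)
translate([192, 0, 560]) cube([101, 1319, 56]);
translate([0, 88, 0]) rotate([0, atan2(192, 560), 0]) cube([35, 56, 592]);
translate([485, 88, 0]) mirror([1, 0, 0]) rotate([0, atan2(192, 560), 0]) cube([35, 56, 592]);
translate([0, 1175, 0]) rotate([0, atan2(192, 560), 0]) cube([35, 56, 592]);
translate([485, 1175, 0]) mirror([1, 0, 0]) rotate([0, atan2(192, 560), 0]) cube([35, 56, 592]);


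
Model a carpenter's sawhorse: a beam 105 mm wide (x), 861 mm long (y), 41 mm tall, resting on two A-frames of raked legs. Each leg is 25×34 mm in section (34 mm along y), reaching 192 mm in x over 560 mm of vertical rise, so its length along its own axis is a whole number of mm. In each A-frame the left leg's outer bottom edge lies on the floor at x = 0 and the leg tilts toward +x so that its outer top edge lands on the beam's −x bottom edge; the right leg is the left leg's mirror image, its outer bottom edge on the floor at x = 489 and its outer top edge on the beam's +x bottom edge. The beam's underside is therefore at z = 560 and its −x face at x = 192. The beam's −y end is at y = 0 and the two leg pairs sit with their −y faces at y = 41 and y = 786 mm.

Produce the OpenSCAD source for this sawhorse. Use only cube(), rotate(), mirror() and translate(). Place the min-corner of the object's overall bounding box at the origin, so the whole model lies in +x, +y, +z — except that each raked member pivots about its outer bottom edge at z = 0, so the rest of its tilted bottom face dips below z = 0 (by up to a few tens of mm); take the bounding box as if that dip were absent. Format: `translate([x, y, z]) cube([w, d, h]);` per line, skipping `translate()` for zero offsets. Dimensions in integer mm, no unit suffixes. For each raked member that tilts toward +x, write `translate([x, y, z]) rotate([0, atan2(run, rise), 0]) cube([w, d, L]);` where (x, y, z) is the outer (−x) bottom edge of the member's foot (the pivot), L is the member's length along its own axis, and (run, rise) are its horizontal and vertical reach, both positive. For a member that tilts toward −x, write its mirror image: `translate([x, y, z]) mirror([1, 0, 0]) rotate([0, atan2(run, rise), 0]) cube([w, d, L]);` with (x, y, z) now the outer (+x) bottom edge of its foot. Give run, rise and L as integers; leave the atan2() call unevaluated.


translate([192, 0, 560]) cube([105, 861, 41]);
translate([0, 41, 0]) rotate([0, atan2(192, 560), 0]) cube([25, 34, 592]);
translate([489, 41, 0]) mirror([1, 0, 0]) rotate([0, atan2(192, 560), 0]) cube([25, 34, 592]);
translate([0, 786, 0]) rotate([0, atan2(192, 560), 0]) cube([25, 34, 592]);
translate([489, 786, 0]) mirror([1, 0, 0]) rotate([0, atan2(192, 560), 0]) cube([25, 34, 592]);


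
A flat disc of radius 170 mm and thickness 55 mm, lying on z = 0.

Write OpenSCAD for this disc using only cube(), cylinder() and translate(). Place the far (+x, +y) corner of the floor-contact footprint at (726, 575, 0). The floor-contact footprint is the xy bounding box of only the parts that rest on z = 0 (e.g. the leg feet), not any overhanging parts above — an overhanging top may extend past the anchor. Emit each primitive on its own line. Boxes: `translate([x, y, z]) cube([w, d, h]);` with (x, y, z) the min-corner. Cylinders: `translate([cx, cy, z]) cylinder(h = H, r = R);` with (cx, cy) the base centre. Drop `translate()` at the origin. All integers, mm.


translate([556, 405, 0]) cylinder(h = 55, r = 170);


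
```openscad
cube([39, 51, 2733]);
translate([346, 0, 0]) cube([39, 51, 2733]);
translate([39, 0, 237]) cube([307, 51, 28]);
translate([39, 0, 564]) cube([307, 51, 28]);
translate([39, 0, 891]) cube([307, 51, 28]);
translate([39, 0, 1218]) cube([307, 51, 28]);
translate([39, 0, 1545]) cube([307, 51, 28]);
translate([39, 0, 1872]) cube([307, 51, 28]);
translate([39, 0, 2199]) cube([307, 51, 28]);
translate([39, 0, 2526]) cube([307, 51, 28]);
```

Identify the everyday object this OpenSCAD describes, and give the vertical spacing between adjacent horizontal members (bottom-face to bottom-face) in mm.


A ladder. The rung spacing is 327 mm.

Two tall 39×51 posts with 8 short bars between them — a ladder. Adjacent rungs sit at z = 237 and z = 564, so the spacing is 564 − 237 = 327 mm.


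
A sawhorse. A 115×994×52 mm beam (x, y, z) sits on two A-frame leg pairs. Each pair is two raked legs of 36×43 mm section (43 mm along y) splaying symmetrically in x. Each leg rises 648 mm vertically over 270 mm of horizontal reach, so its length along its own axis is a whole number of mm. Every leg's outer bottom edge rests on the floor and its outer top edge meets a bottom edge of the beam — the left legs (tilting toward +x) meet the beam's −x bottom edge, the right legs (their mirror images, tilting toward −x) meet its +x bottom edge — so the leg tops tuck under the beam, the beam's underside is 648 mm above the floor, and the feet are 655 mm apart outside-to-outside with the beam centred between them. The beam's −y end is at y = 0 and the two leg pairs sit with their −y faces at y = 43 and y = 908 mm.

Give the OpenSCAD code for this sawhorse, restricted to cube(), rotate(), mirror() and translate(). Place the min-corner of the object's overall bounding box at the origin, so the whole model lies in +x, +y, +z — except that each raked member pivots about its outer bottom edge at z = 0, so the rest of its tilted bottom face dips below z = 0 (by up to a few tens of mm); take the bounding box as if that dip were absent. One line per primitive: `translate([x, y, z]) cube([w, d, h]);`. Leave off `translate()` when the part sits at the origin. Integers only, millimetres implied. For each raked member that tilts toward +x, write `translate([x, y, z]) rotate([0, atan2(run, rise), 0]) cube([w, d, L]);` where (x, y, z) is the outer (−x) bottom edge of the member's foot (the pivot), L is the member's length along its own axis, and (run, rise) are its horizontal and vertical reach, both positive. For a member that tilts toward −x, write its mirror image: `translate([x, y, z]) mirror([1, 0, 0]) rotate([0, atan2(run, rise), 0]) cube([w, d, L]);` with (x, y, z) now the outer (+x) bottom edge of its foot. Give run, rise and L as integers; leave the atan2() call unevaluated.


translate([270, 0, 648]) cube([115, 994, 52]);
translate([0, 43, 0]) rotate([0, atan2(270, 648), 0]) cube([36, 43, 702]);
translate([655, 43, 0]) mirror([1, 0, 0]) rotate([0, atan2(270, 648), 0]) cube([36, 43, 702]);
translate([0, 908, 0]) rotate([0, atan2(270, 648), 0]) cube([36, 43, 702]);
translate([655, 908, 0]) mirror([1, 0, 0]) rotate([0, atan2(270, 648), 0]) cube([36, 43, 702]);


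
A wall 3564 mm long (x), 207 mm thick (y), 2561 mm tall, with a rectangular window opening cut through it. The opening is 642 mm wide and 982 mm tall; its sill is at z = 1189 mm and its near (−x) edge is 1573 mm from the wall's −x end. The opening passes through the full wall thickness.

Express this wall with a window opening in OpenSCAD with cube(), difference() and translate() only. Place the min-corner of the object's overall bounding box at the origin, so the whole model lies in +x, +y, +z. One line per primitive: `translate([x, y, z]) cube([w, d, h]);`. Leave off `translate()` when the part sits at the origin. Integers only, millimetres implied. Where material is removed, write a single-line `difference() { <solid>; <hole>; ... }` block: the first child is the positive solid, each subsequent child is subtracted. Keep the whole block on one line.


difference() { cube([3564, 207, 2561]); translate([1573, 0, 1189]) cube([642, 207, 982]); }


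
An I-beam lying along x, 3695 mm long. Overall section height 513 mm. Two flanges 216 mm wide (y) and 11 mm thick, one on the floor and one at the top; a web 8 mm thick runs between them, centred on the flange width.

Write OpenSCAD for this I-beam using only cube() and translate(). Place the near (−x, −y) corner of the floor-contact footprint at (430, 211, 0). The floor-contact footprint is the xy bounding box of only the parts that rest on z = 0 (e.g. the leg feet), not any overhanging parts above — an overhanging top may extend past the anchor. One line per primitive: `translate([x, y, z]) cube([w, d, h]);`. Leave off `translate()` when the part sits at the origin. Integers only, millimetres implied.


translate([430, 211, 0]) cube([3695, 216, 11]);
translate([430, 315, 11]) cube([3695, 8, 491]);
translate([430, 211, 502]) cube([3695, 216, 11]);


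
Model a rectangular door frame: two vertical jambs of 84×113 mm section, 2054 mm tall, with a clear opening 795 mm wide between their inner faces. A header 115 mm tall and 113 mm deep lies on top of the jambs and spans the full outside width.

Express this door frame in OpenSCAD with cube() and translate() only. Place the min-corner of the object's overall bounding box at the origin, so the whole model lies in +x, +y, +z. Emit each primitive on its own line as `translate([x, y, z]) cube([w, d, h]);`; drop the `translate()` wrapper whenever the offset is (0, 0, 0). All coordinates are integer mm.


cube([84, 113, 2054]);
translate([879, 0, 0]) cube([84, 113, 2054]);
translate([0, 0, 2054]) cube([963, 113, 115]);


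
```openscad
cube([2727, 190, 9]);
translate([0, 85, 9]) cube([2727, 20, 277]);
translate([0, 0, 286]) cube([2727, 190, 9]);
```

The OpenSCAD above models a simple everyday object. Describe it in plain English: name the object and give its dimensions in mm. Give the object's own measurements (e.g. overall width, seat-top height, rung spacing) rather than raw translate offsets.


An I-beam lying along x, 2727 mm long. Overall section height 295 mm. Two flanges 190 mm wide (y) and 9 mm thick, one on the floor and one at the top; a web 20 mm thick runs between them, centred on the flange width.


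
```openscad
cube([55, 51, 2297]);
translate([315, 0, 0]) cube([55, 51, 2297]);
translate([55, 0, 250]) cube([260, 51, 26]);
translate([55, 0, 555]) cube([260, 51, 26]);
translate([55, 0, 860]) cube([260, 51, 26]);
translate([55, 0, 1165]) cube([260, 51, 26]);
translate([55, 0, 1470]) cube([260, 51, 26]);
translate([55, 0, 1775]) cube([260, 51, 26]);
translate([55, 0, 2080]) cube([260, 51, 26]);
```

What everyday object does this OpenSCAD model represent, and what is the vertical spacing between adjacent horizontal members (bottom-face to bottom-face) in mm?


A ladder. The rung spacing is 305 mm.

Two tall 55×51 posts with 7 short bars between them — a ladder. Adjacent rungs sit at z = 250 and z = 555, so the spacing is 555 − 250 = 305 mm.


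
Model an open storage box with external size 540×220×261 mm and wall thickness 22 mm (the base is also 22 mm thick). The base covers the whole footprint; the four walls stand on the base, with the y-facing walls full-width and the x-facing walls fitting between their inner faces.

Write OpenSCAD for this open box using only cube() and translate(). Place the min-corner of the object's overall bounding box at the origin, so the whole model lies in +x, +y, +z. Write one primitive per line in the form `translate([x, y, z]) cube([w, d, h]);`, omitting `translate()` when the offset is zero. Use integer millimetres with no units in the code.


cube([540, 220, 22]);
translate([0, 0, 22]) cube([540, 22, 239]);
translate([0, 198, 22]) cube([540, 22, 239]);
translate([0, 22, 22]) cube([22, 176, 239]);
translate([518, 22, 22]) cube([22, 176, 239]);


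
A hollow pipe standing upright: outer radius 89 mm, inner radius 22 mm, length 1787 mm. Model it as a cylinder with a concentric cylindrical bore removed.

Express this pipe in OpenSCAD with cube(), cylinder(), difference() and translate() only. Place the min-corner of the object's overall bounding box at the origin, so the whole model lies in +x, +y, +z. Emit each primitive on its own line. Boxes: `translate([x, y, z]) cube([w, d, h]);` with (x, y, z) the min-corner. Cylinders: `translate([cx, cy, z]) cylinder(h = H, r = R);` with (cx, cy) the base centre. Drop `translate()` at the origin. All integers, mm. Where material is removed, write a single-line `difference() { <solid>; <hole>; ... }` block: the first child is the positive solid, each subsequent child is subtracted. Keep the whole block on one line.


difference() { translate([89, 89, 0]) cylinder(h = 1787, r = 89); translate([89, 89, 0]) cylinder(h = 1787, r = 22); }


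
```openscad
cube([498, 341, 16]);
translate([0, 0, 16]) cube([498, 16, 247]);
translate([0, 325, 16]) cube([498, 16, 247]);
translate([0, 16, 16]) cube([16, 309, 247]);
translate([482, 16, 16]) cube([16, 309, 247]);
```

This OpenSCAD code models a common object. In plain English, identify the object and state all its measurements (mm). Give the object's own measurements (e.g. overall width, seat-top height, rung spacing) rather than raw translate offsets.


An open-topped rectangular box: outside dimensions 498×341×263 mm, with a uniform wall and base thickness of 16 mm. The base is a full 498×341 slab on the floor; four walls sit on top of the base. The front and back walls (the −y and +y sides) span the full width; the two side walls fit between them.


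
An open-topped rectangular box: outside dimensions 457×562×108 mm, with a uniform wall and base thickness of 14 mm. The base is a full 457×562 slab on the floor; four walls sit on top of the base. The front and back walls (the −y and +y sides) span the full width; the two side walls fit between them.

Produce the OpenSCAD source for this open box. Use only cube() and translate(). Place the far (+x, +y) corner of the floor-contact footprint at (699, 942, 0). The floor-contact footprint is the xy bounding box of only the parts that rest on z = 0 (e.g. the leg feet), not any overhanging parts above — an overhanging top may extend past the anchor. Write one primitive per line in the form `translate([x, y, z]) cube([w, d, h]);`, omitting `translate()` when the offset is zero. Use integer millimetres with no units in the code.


translate([242, 380, 0]) cube([457, 562, 14]);
translate([242, 380, 14]) cube([457, 14, 94]);
translate([242, 928, 14]) cube([457, 14, 94]);
translate([242, 394, 14]) cube([14, 534, 94]);
translate([685, 394, 14]) cube([14, 534, 94]);


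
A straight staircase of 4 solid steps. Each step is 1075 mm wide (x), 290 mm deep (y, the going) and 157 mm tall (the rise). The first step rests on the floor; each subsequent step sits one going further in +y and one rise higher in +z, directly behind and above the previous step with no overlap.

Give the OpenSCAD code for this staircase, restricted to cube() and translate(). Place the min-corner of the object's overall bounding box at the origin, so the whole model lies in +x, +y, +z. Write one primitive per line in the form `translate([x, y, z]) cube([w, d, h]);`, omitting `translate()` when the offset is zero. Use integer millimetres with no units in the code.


cube([1075, 290, 157]);
translate([0, 290, 157]) cube([1075, 290, 157]);
translate([0, 580, 314]) cube([1075, 290, 157]);
translate([0, 870, 471]) cube([1075, 290, 157]);


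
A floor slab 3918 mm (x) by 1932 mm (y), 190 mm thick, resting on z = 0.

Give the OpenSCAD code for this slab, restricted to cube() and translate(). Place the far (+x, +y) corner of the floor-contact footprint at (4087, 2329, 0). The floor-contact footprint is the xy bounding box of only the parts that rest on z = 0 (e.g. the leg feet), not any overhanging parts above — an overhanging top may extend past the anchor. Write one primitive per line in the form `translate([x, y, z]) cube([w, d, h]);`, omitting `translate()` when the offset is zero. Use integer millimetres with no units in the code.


translate([169, 397, 0]) cube([3918, 1932, 190]);


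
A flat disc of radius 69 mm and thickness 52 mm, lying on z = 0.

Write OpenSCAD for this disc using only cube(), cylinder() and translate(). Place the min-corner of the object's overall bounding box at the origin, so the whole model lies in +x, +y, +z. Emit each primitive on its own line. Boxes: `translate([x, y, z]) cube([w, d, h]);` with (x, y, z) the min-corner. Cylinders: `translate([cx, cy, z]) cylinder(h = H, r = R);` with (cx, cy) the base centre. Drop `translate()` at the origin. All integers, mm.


translate([69, 69, 0]) cylinder(h = 52, r = 69);


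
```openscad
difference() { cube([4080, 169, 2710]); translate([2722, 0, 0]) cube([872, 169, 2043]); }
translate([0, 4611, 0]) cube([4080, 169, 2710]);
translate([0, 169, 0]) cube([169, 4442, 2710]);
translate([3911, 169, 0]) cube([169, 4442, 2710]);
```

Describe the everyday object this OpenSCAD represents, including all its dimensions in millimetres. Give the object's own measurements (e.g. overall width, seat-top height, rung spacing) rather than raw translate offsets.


A single room: four walls, each 2710 mm tall and 169 mm thick, enclosing an outside footprint 4080×4780 mm (x × y), no floor or roof. The front and back walls (−y and +y sides) run the full x-width; the side walls fit between their inner faces. A door opening 872 mm wide and 2043 mm tall is cut through the front wall from the floor up, its −x edge 2722 mm from the wall's −x end.


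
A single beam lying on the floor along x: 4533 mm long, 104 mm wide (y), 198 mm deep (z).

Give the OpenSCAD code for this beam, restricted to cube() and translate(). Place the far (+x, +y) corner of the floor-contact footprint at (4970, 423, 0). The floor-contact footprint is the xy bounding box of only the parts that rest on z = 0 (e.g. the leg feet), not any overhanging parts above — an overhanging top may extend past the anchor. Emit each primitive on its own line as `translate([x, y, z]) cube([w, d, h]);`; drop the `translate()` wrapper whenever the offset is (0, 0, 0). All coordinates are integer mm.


translate([437, 319, 0]) cube([4533, 104, 198]);


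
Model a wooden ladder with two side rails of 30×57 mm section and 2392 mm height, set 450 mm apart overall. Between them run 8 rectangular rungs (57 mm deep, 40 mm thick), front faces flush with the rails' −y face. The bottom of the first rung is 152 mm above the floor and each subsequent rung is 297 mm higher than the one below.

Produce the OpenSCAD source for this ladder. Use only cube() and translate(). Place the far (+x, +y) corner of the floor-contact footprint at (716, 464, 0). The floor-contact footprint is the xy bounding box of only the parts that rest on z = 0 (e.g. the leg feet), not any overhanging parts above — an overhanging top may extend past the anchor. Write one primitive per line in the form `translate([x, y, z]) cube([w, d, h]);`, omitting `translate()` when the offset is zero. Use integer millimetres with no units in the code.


translate([266, 407, 0]) cube([30, 57, 2392]);
translate([686, 407, 0]) cube([30, 57, 2392]);
translate([296, 407, 152]) cube([390, 57, 40]);
translate([296, 407, 449]) cube([390, 57, 40]);
translate([296, 407, 746]) cube([390, 57, 40]);
translate([296, 407, 1043]) cube([390, 57, 40]);
translate([296, 407, 1340]) cube([390, 57, 40]);
translate([296, 407, 1637]) cube([390, 57, 40]);
translate([296, 407, 1934]) cube([390, 57, 40]);
translate([296, 407, 2231]) cube([390, 57, 40]);


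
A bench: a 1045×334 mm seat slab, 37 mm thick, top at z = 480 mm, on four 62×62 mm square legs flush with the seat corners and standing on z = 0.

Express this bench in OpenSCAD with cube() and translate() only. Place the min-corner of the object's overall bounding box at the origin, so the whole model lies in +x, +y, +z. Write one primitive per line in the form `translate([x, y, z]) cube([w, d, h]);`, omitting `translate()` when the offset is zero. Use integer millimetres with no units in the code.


// leg_h = 480 − 37 = 443
translate([0, 0, 443]) cube([1045, 334, 37]);
cube([62, 62, 443]);
translate([0, 272, 0]) cube([62, 62, 443]);
translate([983, 0, 0]) cube([62, 62, 443]);
translate([983, 272, 0]) cube([62, 62, 443]);


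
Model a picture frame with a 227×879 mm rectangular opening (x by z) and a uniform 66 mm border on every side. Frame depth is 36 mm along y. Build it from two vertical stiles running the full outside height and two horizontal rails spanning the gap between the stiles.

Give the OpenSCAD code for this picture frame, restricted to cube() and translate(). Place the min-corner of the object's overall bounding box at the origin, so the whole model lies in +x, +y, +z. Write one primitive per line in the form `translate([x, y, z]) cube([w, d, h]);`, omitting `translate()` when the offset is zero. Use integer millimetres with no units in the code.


cube([66, 36, 1011]);
translate([293, 0, 0]) cube([66, 36, 1011]);
translate([66, 0, 0]) cube([227, 36, 66]);
translate([66, 0, 945]) cube([227, 36, 66]);
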